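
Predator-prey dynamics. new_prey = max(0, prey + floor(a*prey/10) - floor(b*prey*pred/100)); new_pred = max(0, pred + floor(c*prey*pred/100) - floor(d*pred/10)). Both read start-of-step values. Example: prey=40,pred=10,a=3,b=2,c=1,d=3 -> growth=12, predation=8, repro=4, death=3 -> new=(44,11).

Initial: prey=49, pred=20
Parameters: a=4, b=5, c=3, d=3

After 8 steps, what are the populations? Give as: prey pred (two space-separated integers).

Answer: 0 7

Derivation:
Step 1: prey: 49+19-49=19; pred: 20+29-6=43
Step 2: prey: 19+7-40=0; pred: 43+24-12=55
Step 3: prey: 0+0-0=0; pred: 55+0-16=39
Step 4: prey: 0+0-0=0; pred: 39+0-11=28
Step 5: prey: 0+0-0=0; pred: 28+0-8=20
Step 6: prey: 0+0-0=0; pred: 20+0-6=14
Step 7: prey: 0+0-0=0; pred: 14+0-4=10
Step 8: prey: 0+0-0=0; pred: 10+0-3=7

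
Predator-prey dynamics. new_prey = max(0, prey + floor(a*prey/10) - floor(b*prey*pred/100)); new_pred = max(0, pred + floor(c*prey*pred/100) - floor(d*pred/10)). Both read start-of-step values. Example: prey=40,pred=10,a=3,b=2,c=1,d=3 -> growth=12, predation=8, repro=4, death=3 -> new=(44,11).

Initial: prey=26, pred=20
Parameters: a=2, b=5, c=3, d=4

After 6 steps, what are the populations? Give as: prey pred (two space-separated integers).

Step 1: prey: 26+5-26=5; pred: 20+15-8=27
Step 2: prey: 5+1-6=0; pred: 27+4-10=21
Step 3: prey: 0+0-0=0; pred: 21+0-8=13
Step 4: prey: 0+0-0=0; pred: 13+0-5=8
Step 5: prey: 0+0-0=0; pred: 8+0-3=5
Step 6: prey: 0+0-0=0; pred: 5+0-2=3

Answer: 0 3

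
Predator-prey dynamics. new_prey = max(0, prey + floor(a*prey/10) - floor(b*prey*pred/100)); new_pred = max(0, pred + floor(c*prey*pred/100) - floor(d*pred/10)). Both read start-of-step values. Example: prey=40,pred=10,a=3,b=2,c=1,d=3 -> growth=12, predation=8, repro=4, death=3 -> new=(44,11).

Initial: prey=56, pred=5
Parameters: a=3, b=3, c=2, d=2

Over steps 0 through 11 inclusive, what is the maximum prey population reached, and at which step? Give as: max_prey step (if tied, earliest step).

Answer: 66 2

Derivation:
Step 1: prey: 56+16-8=64; pred: 5+5-1=9
Step 2: prey: 64+19-17=66; pred: 9+11-1=19
Step 3: prey: 66+19-37=48; pred: 19+25-3=41
Step 4: prey: 48+14-59=3; pred: 41+39-8=72
Step 5: prey: 3+0-6=0; pred: 72+4-14=62
Step 6: prey: 0+0-0=0; pred: 62+0-12=50
Step 7: prey: 0+0-0=0; pred: 50+0-10=40
Step 8: prey: 0+0-0=0; pred: 40+0-8=32
Step 9: prey: 0+0-0=0; pred: 32+0-6=26
Step 10: prey: 0+0-0=0; pred: 26+0-5=21
Step 11: prey: 0+0-0=0; pred: 21+0-4=17
Max prey = 66 at step 2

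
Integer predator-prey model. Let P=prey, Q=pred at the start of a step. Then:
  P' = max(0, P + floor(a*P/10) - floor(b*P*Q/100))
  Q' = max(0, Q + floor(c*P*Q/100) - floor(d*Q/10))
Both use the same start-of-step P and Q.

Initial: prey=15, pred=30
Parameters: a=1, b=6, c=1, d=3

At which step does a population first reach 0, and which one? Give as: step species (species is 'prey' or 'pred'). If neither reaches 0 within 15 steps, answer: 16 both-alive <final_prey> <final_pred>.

Answer: 1 prey

Derivation:
Step 1: prey: 15+1-27=0; pred: 30+4-9=25
First extinction: prey at step 1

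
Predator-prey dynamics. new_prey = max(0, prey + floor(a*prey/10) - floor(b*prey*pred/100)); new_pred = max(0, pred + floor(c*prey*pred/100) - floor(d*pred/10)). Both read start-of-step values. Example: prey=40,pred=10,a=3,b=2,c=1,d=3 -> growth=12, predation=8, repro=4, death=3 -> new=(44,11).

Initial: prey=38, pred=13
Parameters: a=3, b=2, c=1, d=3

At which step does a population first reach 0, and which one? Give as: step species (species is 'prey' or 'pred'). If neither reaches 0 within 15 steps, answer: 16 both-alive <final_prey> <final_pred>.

Step 1: prey: 38+11-9=40; pred: 13+4-3=14
Step 2: prey: 40+12-11=41; pred: 14+5-4=15
Step 3: prey: 41+12-12=41; pred: 15+6-4=17
Step 4: prey: 41+12-13=40; pred: 17+6-5=18
Step 5: prey: 40+12-14=38; pred: 18+7-5=20
Step 6: prey: 38+11-15=34; pred: 20+7-6=21
Step 7: prey: 34+10-14=30; pred: 21+7-6=22
Step 8: prey: 30+9-13=26; pred: 22+6-6=22
Step 9: prey: 26+7-11=22; pred: 22+5-6=21
Step 10: prey: 22+6-9=19; pred: 21+4-6=19
Step 11: prey: 19+5-7=17; pred: 19+3-5=17
Step 12: prey: 17+5-5=17; pred: 17+2-5=14
Step 13: prey: 17+5-4=18; pred: 14+2-4=12
Step 14: prey: 18+5-4=19; pred: 12+2-3=11
Step 15: prey: 19+5-4=20; pred: 11+2-3=10
No extinction within 15 steps

Answer: 16 both-alive 20 10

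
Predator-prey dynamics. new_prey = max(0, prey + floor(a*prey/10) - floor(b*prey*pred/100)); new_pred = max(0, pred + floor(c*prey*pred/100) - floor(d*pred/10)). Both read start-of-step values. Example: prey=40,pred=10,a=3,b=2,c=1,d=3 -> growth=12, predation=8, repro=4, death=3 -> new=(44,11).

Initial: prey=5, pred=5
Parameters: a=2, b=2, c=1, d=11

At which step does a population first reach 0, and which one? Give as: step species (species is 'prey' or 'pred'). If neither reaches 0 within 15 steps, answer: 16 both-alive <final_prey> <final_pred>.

Answer: 1 pred

Derivation:
Step 1: prey: 5+1-0=6; pred: 5+0-5=0
First extinction: pred at step 1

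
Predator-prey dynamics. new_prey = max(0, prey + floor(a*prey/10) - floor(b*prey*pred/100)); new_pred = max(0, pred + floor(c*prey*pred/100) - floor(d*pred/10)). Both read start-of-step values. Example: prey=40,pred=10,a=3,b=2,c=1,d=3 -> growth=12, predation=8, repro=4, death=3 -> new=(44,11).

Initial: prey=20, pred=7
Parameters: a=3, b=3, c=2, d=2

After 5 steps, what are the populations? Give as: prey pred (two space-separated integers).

Step 1: prey: 20+6-4=22; pred: 7+2-1=8
Step 2: prey: 22+6-5=23; pred: 8+3-1=10
Step 3: prey: 23+6-6=23; pred: 10+4-2=12
Step 4: prey: 23+6-8=21; pred: 12+5-2=15
Step 5: prey: 21+6-9=18; pred: 15+6-3=18

Answer: 18 18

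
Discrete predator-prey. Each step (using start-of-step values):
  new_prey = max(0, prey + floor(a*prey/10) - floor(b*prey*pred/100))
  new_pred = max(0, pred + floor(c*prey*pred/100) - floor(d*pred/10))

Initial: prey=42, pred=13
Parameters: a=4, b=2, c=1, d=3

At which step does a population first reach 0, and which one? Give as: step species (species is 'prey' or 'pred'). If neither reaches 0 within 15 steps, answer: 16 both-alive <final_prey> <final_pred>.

Answer: 16 both-alive 10 5

Derivation:
Step 1: prey: 42+16-10=48; pred: 13+5-3=15
Step 2: prey: 48+19-14=53; pred: 15+7-4=18
Step 3: prey: 53+21-19=55; pred: 18+9-5=22
Step 4: prey: 55+22-24=53; pred: 22+12-6=28
Step 5: prey: 53+21-29=45; pred: 28+14-8=34
Step 6: prey: 45+18-30=33; pred: 34+15-10=39
Step 7: prey: 33+13-25=21; pred: 39+12-11=40
Step 8: prey: 21+8-16=13; pred: 40+8-12=36
Step 9: prey: 13+5-9=9; pred: 36+4-10=30
Step 10: prey: 9+3-5=7; pred: 30+2-9=23
Step 11: prey: 7+2-3=6; pred: 23+1-6=18
Step 12: prey: 6+2-2=6; pred: 18+1-5=14
Step 13: prey: 6+2-1=7; pred: 14+0-4=10
Step 14: prey: 7+2-1=8; pred: 10+0-3=7
Step 15: prey: 8+3-1=10; pred: 7+0-2=5
No extinction within 15 steps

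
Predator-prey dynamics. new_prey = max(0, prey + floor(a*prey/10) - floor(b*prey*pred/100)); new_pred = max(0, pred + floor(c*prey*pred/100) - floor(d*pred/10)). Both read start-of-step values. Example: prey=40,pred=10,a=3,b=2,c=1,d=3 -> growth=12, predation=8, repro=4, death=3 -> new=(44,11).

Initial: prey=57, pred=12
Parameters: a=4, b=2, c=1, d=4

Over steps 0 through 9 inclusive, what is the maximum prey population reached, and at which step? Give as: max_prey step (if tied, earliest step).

Answer: 77 3

Derivation:
Step 1: prey: 57+22-13=66; pred: 12+6-4=14
Step 2: prey: 66+26-18=74; pred: 14+9-5=18
Step 3: prey: 74+29-26=77; pred: 18+13-7=24
Step 4: prey: 77+30-36=71; pred: 24+18-9=33
Step 5: prey: 71+28-46=53; pred: 33+23-13=43
Step 6: prey: 53+21-45=29; pred: 43+22-17=48
Step 7: prey: 29+11-27=13; pred: 48+13-19=42
Step 8: prey: 13+5-10=8; pred: 42+5-16=31
Step 9: prey: 8+3-4=7; pred: 31+2-12=21
Max prey = 77 at step 3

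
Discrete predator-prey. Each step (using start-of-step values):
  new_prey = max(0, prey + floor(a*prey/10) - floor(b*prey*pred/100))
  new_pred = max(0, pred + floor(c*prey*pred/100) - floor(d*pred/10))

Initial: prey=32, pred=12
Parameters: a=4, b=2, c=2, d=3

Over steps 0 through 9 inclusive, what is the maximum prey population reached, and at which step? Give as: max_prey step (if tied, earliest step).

Answer: 40 2

Derivation:
Step 1: prey: 32+12-7=37; pred: 12+7-3=16
Step 2: prey: 37+14-11=40; pred: 16+11-4=23
Step 3: prey: 40+16-18=38; pred: 23+18-6=35
Step 4: prey: 38+15-26=27; pred: 35+26-10=51
Step 5: prey: 27+10-27=10; pred: 51+27-15=63
Step 6: prey: 10+4-12=2; pred: 63+12-18=57
Step 7: prey: 2+0-2=0; pred: 57+2-17=42
Step 8: prey: 0+0-0=0; pred: 42+0-12=30
Step 9: prey: 0+0-0=0; pred: 30+0-9=21
Max prey = 40 at step 2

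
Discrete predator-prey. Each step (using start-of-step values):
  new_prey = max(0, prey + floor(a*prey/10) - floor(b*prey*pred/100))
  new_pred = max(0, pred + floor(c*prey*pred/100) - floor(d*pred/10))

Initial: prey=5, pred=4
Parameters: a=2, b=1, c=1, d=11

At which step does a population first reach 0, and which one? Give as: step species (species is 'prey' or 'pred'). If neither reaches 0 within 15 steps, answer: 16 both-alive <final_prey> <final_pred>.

Answer: 1 pred

Derivation:
Step 1: prey: 5+1-0=6; pred: 4+0-4=0
First extinction: pred at step 1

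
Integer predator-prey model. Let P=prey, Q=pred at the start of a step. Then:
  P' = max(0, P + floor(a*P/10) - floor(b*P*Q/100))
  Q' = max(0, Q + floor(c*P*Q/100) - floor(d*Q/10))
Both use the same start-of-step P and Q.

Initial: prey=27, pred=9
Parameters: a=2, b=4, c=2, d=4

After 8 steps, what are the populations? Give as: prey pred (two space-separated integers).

Step 1: prey: 27+5-9=23; pred: 9+4-3=10
Step 2: prey: 23+4-9=18; pred: 10+4-4=10
Step 3: prey: 18+3-7=14; pred: 10+3-4=9
Step 4: prey: 14+2-5=11; pred: 9+2-3=8
Step 5: prey: 11+2-3=10; pred: 8+1-3=6
Step 6: prey: 10+2-2=10; pred: 6+1-2=5
Step 7: prey: 10+2-2=10; pred: 5+1-2=4
Step 8: prey: 10+2-1=11; pred: 4+0-1=3

Answer: 11 3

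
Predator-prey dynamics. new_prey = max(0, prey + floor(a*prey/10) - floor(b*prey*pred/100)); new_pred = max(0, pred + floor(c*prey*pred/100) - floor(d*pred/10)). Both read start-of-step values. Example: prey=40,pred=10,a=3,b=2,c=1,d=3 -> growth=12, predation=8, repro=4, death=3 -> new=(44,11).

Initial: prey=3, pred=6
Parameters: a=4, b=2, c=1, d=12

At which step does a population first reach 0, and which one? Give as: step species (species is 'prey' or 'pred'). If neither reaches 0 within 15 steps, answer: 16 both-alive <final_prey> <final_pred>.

Step 1: prey: 3+1-0=4; pred: 6+0-7=0
First extinction: pred at step 1

Answer: 1 pred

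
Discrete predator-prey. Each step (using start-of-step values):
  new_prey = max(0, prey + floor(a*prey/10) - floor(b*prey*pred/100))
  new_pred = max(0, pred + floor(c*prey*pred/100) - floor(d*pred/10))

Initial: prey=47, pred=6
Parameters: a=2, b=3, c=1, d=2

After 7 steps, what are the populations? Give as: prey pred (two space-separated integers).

Answer: 12 18

Derivation:
Step 1: prey: 47+9-8=48; pred: 6+2-1=7
Step 2: prey: 48+9-10=47; pred: 7+3-1=9
Step 3: prey: 47+9-12=44; pred: 9+4-1=12
Step 4: prey: 44+8-15=37; pred: 12+5-2=15
Step 5: prey: 37+7-16=28; pred: 15+5-3=17
Step 6: prey: 28+5-14=19; pred: 17+4-3=18
Step 7: prey: 19+3-10=12; pred: 18+3-3=18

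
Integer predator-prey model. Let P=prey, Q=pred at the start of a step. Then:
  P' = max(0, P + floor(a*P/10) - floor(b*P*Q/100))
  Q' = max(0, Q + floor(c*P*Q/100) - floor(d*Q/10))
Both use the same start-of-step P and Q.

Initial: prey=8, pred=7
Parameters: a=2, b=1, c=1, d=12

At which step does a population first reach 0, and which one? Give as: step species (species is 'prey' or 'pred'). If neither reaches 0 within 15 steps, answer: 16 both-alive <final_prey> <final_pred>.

Step 1: prey: 8+1-0=9; pred: 7+0-8=0
First extinction: pred at step 1

Answer: 1 pred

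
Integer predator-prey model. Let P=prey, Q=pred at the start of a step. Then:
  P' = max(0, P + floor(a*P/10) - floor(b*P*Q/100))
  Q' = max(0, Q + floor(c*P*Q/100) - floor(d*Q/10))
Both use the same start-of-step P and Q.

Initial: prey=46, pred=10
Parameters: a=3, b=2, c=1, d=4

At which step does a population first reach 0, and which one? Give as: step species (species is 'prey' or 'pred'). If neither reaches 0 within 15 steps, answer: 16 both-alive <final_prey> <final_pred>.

Step 1: prey: 46+13-9=50; pred: 10+4-4=10
Step 2: prey: 50+15-10=55; pred: 10+5-4=11
Step 3: prey: 55+16-12=59; pred: 11+6-4=13
Step 4: prey: 59+17-15=61; pred: 13+7-5=15
Step 5: prey: 61+18-18=61; pred: 15+9-6=18
Step 6: prey: 61+18-21=58; pred: 18+10-7=21
Step 7: prey: 58+17-24=51; pred: 21+12-8=25
Step 8: prey: 51+15-25=41; pred: 25+12-10=27
Step 9: prey: 41+12-22=31; pred: 27+11-10=28
Step 10: prey: 31+9-17=23; pred: 28+8-11=25
Step 11: prey: 23+6-11=18; pred: 25+5-10=20
Step 12: prey: 18+5-7=16; pred: 20+3-8=15
Step 13: prey: 16+4-4=16; pred: 15+2-6=11
Step 14: prey: 16+4-3=17; pred: 11+1-4=8
Step 15: prey: 17+5-2=20; pred: 8+1-3=6
No extinction within 15 steps

Answer: 16 both-alive 20 6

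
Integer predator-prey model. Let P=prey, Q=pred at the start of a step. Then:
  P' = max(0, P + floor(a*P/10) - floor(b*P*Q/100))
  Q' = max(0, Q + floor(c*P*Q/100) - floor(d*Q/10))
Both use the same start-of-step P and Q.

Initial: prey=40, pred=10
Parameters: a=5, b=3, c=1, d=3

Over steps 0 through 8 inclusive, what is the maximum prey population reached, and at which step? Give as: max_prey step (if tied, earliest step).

Step 1: prey: 40+20-12=48; pred: 10+4-3=11
Step 2: prey: 48+24-15=57; pred: 11+5-3=13
Step 3: prey: 57+28-22=63; pred: 13+7-3=17
Step 4: prey: 63+31-32=62; pred: 17+10-5=22
Step 5: prey: 62+31-40=53; pred: 22+13-6=29
Step 6: prey: 53+26-46=33; pred: 29+15-8=36
Step 7: prey: 33+16-35=14; pred: 36+11-10=37
Step 8: prey: 14+7-15=6; pred: 37+5-11=31
Max prey = 63 at step 3

Answer: 63 3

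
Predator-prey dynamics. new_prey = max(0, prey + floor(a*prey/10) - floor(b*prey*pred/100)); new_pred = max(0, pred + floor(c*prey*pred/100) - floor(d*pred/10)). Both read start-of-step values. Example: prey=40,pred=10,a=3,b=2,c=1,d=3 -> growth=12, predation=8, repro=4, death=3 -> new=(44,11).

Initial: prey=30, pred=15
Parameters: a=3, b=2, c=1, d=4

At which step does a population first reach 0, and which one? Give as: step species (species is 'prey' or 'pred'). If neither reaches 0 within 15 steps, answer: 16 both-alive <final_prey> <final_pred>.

Step 1: prey: 30+9-9=30; pred: 15+4-6=13
Step 2: prey: 30+9-7=32; pred: 13+3-5=11
Step 3: prey: 32+9-7=34; pred: 11+3-4=10
Step 4: prey: 34+10-6=38; pred: 10+3-4=9
Step 5: prey: 38+11-6=43; pred: 9+3-3=9
Step 6: prey: 43+12-7=48; pred: 9+3-3=9
Step 7: prey: 48+14-8=54; pred: 9+4-3=10
Step 8: prey: 54+16-10=60; pred: 10+5-4=11
Step 9: prey: 60+18-13=65; pred: 11+6-4=13
Step 10: prey: 65+19-16=68; pred: 13+8-5=16
Step 11: prey: 68+20-21=67; pred: 16+10-6=20
Step 12: prey: 67+20-26=61; pred: 20+13-8=25
Step 13: prey: 61+18-30=49; pred: 25+15-10=30
Step 14: prey: 49+14-29=34; pred: 30+14-12=32
Step 15: prey: 34+10-21=23; pred: 32+10-12=30
No extinction within 15 steps

Answer: 16 both-alive 23 30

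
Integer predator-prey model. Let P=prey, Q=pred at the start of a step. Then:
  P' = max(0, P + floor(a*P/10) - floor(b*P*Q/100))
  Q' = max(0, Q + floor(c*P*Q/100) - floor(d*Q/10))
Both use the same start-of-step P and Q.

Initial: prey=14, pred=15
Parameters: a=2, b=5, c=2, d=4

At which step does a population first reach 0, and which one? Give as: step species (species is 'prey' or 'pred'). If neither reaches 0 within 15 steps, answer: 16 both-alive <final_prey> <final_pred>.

Answer: 16 both-alive 3 2

Derivation:
Step 1: prey: 14+2-10=6; pred: 15+4-6=13
Step 2: prey: 6+1-3=4; pred: 13+1-5=9
Step 3: prey: 4+0-1=3; pred: 9+0-3=6
Step 4: prey: 3+0-0=3; pred: 6+0-2=4
Step 5: prey: 3+0-0=3; pred: 4+0-1=3
Step 6: prey: 3+0-0=3; pred: 3+0-1=2
Step 7: prey: 3+0-0=3; pred: 2+0-0=2
Steps 8-15: state stable at prey=3, pred=2 (no change)
No extinction within 15 steps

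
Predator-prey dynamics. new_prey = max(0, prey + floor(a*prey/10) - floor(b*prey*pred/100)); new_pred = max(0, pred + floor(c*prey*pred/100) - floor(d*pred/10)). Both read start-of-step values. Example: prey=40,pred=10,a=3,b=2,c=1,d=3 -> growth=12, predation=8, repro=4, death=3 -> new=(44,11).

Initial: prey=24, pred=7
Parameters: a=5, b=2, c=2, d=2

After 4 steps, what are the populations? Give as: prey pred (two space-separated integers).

Answer: 58 42

Derivation:
Step 1: prey: 24+12-3=33; pred: 7+3-1=9
Step 2: prey: 33+16-5=44; pred: 9+5-1=13
Step 3: prey: 44+22-11=55; pred: 13+11-2=22
Step 4: prey: 55+27-24=58; pred: 22+24-4=42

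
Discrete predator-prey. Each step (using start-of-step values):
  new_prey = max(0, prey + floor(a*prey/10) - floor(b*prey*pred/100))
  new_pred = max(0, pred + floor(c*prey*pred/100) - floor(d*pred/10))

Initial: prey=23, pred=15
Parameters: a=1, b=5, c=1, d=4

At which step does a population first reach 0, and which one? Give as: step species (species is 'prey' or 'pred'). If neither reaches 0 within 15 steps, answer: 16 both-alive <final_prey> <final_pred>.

Step 1: prey: 23+2-17=8; pred: 15+3-6=12
Step 2: prey: 8+0-4=4; pred: 12+0-4=8
Step 3: prey: 4+0-1=3; pred: 8+0-3=5
Step 4: prey: 3+0-0=3; pred: 5+0-2=3
Step 5: prey: 3+0-0=3; pred: 3+0-1=2
Step 6: prey: 3+0-0=3; pred: 2+0-0=2
Steps 7-15: state stable at prey=3, pred=2 (no change)
No extinction within 15 steps

Answer: 16 both-alive 3 2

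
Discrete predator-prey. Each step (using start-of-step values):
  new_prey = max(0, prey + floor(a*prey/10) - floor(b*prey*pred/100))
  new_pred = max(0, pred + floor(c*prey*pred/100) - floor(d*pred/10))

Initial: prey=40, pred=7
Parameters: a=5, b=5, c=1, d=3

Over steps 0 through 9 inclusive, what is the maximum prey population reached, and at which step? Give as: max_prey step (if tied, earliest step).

Answer: 58 3

Derivation:
Step 1: prey: 40+20-14=46; pred: 7+2-2=7
Step 2: prey: 46+23-16=53; pred: 7+3-2=8
Step 3: prey: 53+26-21=58; pred: 8+4-2=10
Step 4: prey: 58+29-29=58; pred: 10+5-3=12
Step 5: prey: 58+29-34=53; pred: 12+6-3=15
Step 6: prey: 53+26-39=40; pred: 15+7-4=18
Step 7: prey: 40+20-36=24; pred: 18+7-5=20
Step 8: prey: 24+12-24=12; pred: 20+4-6=18
Step 9: prey: 12+6-10=8; pred: 18+2-5=15
Max prey = 58 at step 3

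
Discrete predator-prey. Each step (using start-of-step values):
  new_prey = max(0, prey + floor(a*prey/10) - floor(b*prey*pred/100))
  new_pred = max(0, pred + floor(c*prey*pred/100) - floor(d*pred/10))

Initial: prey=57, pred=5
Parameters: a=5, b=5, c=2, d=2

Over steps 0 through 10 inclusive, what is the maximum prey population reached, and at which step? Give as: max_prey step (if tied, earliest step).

Answer: 75 2

Derivation:
Step 1: prey: 57+28-14=71; pred: 5+5-1=9
Step 2: prey: 71+35-31=75; pred: 9+12-1=20
Step 3: prey: 75+37-75=37; pred: 20+30-4=46
Step 4: prey: 37+18-85=0; pred: 46+34-9=71
Step 5: prey: 0+0-0=0; pred: 71+0-14=57
Step 6: prey: 0+0-0=0; pred: 57+0-11=46
Step 7: prey: 0+0-0=0; pred: 46+0-9=37
Step 8: prey: 0+0-0=0; pred: 37+0-7=30
Step 9: prey: 0+0-0=0; pred: 30+0-6=24
Step 10: prey: 0+0-0=0; pred: 24+0-4=20
Max prey = 75 at step 2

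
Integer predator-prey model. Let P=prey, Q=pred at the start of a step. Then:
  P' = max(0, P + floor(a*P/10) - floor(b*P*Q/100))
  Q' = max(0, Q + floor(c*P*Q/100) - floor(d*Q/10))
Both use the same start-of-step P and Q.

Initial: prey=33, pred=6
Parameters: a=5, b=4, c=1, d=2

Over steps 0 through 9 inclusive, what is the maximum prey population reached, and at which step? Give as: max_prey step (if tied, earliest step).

Answer: 74 4

Derivation:
Step 1: prey: 33+16-7=42; pred: 6+1-1=6
Step 2: prey: 42+21-10=53; pred: 6+2-1=7
Step 3: prey: 53+26-14=65; pred: 7+3-1=9
Step 4: prey: 65+32-23=74; pred: 9+5-1=13
Step 5: prey: 74+37-38=73; pred: 13+9-2=20
Step 6: prey: 73+36-58=51; pred: 20+14-4=30
Step 7: prey: 51+25-61=15; pred: 30+15-6=39
Step 8: prey: 15+7-23=0; pred: 39+5-7=37
Step 9: prey: 0+0-0=0; pred: 37+0-7=30
Max prey = 74 at step 4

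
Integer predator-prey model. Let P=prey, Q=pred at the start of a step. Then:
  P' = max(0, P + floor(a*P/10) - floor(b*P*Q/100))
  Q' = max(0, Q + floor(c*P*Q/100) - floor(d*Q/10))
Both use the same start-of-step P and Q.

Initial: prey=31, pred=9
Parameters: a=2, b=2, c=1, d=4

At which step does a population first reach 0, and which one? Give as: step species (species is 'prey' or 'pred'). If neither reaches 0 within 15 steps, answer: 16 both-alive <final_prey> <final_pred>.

Answer: 16 both-alive 51 14

Derivation:
Step 1: prey: 31+6-5=32; pred: 9+2-3=8
Step 2: prey: 32+6-5=33; pred: 8+2-3=7
Step 3: prey: 33+6-4=35; pred: 7+2-2=7
Step 4: prey: 35+7-4=38; pred: 7+2-2=7
Step 5: prey: 38+7-5=40; pred: 7+2-2=7
Step 6: prey: 40+8-5=43; pred: 7+2-2=7
Step 7: prey: 43+8-6=45; pred: 7+3-2=8
Step 8: prey: 45+9-7=47; pred: 8+3-3=8
Step 9: prey: 47+9-7=49; pred: 8+3-3=8
Step 10: prey: 49+9-7=51; pred: 8+3-3=8
Step 11: prey: 51+10-8=53; pred: 8+4-3=9
Step 12: prey: 53+10-9=54; pred: 9+4-3=10
Step 13: prey: 54+10-10=54; pred: 10+5-4=11
Step 14: prey: 54+10-11=53; pred: 11+5-4=12
Step 15: prey: 53+10-12=51; pred: 12+6-4=14
No extinction within 15 steps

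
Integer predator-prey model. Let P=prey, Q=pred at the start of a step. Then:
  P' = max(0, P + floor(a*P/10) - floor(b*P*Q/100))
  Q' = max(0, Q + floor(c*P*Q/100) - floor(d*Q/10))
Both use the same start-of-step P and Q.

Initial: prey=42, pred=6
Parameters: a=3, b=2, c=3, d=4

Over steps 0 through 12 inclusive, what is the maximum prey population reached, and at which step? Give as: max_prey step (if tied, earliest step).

Step 1: prey: 42+12-5=49; pred: 6+7-2=11
Step 2: prey: 49+14-10=53; pred: 11+16-4=23
Step 3: prey: 53+15-24=44; pred: 23+36-9=50
Step 4: prey: 44+13-44=13; pred: 50+66-20=96
Step 5: prey: 13+3-24=0; pred: 96+37-38=95
Step 6: prey: 0+0-0=0; pred: 95+0-38=57
Step 7: prey: 0+0-0=0; pred: 57+0-22=35
Step 8: prey: 0+0-0=0; pred: 35+0-14=21
Step 9: prey: 0+0-0=0; pred: 21+0-8=13
Step 10: prey: 0+0-0=0; pred: 13+0-5=8
Step 11: prey: 0+0-0=0; pred: 8+0-3=5
Step 12: prey: 0+0-0=0; pred: 5+0-2=3
Max prey = 53 at step 2

Answer: 53 2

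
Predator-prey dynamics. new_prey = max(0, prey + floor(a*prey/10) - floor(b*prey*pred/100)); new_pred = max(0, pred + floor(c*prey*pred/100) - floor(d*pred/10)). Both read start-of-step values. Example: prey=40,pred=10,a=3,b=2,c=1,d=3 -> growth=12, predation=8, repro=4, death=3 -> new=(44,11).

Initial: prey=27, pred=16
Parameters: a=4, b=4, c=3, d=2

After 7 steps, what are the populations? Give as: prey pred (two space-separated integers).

Answer: 0 16

Derivation:
Step 1: prey: 27+10-17=20; pred: 16+12-3=25
Step 2: prey: 20+8-20=8; pred: 25+15-5=35
Step 3: prey: 8+3-11=0; pred: 35+8-7=36
Step 4: prey: 0+0-0=0; pred: 36+0-7=29
Step 5: prey: 0+0-0=0; pred: 29+0-5=24
Step 6: prey: 0+0-0=0; pred: 24+0-4=20
Step 7: prey: 0+0-0=0; pred: 20+0-4=16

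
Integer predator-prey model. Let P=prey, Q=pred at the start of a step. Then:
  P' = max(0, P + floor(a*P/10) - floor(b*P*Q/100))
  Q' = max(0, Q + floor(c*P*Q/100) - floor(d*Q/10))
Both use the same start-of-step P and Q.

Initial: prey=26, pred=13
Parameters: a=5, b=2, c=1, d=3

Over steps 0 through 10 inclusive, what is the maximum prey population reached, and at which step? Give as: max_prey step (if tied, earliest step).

Step 1: prey: 26+13-6=33; pred: 13+3-3=13
Step 2: prey: 33+16-8=41; pred: 13+4-3=14
Step 3: prey: 41+20-11=50; pred: 14+5-4=15
Step 4: prey: 50+25-15=60; pred: 15+7-4=18
Step 5: prey: 60+30-21=69; pred: 18+10-5=23
Step 6: prey: 69+34-31=72; pred: 23+15-6=32
Step 7: prey: 72+36-46=62; pred: 32+23-9=46
Step 8: prey: 62+31-57=36; pred: 46+28-13=61
Step 9: prey: 36+18-43=11; pred: 61+21-18=64
Step 10: prey: 11+5-14=2; pred: 64+7-19=52
Max prey = 72 at step 6

Answer: 72 6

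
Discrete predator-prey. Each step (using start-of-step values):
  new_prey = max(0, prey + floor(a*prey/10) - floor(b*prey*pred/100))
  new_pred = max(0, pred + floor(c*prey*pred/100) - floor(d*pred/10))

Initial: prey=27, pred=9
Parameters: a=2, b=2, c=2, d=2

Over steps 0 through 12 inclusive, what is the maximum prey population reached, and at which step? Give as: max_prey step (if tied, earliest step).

Step 1: prey: 27+5-4=28; pred: 9+4-1=12
Step 2: prey: 28+5-6=27; pred: 12+6-2=16
Step 3: prey: 27+5-8=24; pred: 16+8-3=21
Step 4: prey: 24+4-10=18; pred: 21+10-4=27
Step 5: prey: 18+3-9=12; pred: 27+9-5=31
Step 6: prey: 12+2-7=7; pred: 31+7-6=32
Step 7: prey: 7+1-4=4; pred: 32+4-6=30
Step 8: prey: 4+0-2=2; pred: 30+2-6=26
Step 9: prey: 2+0-1=1; pred: 26+1-5=22
Step 10: prey: 1+0-0=1; pred: 22+0-4=18
Step 11: prey: 1+0-0=1; pred: 18+0-3=15
Step 12: prey: 1+0-0=1; pred: 15+0-3=12
Max prey = 28 at step 1

Answer: 28 1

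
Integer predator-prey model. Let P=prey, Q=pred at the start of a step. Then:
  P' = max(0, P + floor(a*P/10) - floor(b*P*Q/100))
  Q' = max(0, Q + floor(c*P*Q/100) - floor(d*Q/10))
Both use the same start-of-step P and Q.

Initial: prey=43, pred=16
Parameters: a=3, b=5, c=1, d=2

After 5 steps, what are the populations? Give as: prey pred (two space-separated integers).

Step 1: prey: 43+12-34=21; pred: 16+6-3=19
Step 2: prey: 21+6-19=8; pred: 19+3-3=19
Step 3: prey: 8+2-7=3; pred: 19+1-3=17
Step 4: prey: 3+0-2=1; pred: 17+0-3=14
Step 5: prey: 1+0-0=1; pred: 14+0-2=12

Answer: 1 12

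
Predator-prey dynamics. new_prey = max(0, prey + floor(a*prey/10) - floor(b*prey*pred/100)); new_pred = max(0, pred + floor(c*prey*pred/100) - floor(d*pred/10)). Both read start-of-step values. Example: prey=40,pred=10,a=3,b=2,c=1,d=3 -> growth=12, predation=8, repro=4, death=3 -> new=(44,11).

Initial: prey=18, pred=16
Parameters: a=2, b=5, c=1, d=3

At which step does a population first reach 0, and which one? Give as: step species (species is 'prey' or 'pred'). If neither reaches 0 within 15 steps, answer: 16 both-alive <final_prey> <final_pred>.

Step 1: prey: 18+3-14=7; pred: 16+2-4=14
Step 2: prey: 7+1-4=4; pred: 14+0-4=10
Step 3: prey: 4+0-2=2; pred: 10+0-3=7
Step 4: prey: 2+0-0=2; pred: 7+0-2=5
Step 5: prey: 2+0-0=2; pred: 5+0-1=4
Step 6: prey: 2+0-0=2; pred: 4+0-1=3
Step 7: prey: 2+0-0=2; pred: 3+0-0=3
Steps 8-15: state stable at prey=2, pred=3 (no change)
No extinction within 15 steps

Answer: 16 both-alive 2 3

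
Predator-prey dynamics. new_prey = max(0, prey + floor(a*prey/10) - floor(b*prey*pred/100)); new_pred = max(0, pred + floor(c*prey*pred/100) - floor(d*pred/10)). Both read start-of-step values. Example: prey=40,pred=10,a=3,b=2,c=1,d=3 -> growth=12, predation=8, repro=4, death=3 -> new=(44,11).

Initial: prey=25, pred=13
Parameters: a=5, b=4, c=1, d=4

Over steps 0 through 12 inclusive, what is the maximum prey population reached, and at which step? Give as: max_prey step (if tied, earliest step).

Answer: 77 9

Derivation:
Step 1: prey: 25+12-13=24; pred: 13+3-5=11
Step 2: prey: 24+12-10=26; pred: 11+2-4=9
Step 3: prey: 26+13-9=30; pred: 9+2-3=8
Step 4: prey: 30+15-9=36; pred: 8+2-3=7
Step 5: prey: 36+18-10=44; pred: 7+2-2=7
Step 6: prey: 44+22-12=54; pred: 7+3-2=8
Step 7: prey: 54+27-17=64; pred: 8+4-3=9
Step 8: prey: 64+32-23=73; pred: 9+5-3=11
Step 9: prey: 73+36-32=77; pred: 11+8-4=15
Step 10: prey: 77+38-46=69; pred: 15+11-6=20
Step 11: prey: 69+34-55=48; pred: 20+13-8=25
Step 12: prey: 48+24-48=24; pred: 25+12-10=27
Max prey = 77 at step 9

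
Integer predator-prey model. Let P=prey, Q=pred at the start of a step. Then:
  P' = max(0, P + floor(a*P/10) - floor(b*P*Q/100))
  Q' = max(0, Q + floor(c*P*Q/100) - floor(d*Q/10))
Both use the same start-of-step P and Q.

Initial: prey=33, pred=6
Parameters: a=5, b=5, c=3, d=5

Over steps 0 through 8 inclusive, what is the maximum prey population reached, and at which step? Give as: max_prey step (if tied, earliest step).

Answer: 44 2

Derivation:
Step 1: prey: 33+16-9=40; pred: 6+5-3=8
Step 2: prey: 40+20-16=44; pred: 8+9-4=13
Step 3: prey: 44+22-28=38; pred: 13+17-6=24
Step 4: prey: 38+19-45=12; pred: 24+27-12=39
Step 5: prey: 12+6-23=0; pred: 39+14-19=34
Step 6: prey: 0+0-0=0; pred: 34+0-17=17
Step 7: prey: 0+0-0=0; pred: 17+0-8=9
Step 8: prey: 0+0-0=0; pred: 9+0-4=5
Max prey = 44 at step 2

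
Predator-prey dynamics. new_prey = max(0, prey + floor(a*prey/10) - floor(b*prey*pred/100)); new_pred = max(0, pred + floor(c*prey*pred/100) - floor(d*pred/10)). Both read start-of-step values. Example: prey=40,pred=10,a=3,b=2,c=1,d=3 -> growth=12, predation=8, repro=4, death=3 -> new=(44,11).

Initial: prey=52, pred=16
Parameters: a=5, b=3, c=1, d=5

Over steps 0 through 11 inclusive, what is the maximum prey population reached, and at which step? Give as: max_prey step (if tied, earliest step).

Step 1: prey: 52+26-24=54; pred: 16+8-8=16
Step 2: prey: 54+27-25=56; pred: 16+8-8=16
Step 3: prey: 56+28-26=58; pred: 16+8-8=16
Step 4: prey: 58+29-27=60; pred: 16+9-8=17
Step 5: prey: 60+30-30=60; pred: 17+10-8=19
Step 6: prey: 60+30-34=56; pred: 19+11-9=21
Step 7: prey: 56+28-35=49; pred: 21+11-10=22
Step 8: prey: 49+24-32=41; pred: 22+10-11=21
Step 9: prey: 41+20-25=36; pred: 21+8-10=19
Step 10: prey: 36+18-20=34; pred: 19+6-9=16
Step 11: prey: 34+17-16=35; pred: 16+5-8=13
Max prey = 60 at step 4

Answer: 60 4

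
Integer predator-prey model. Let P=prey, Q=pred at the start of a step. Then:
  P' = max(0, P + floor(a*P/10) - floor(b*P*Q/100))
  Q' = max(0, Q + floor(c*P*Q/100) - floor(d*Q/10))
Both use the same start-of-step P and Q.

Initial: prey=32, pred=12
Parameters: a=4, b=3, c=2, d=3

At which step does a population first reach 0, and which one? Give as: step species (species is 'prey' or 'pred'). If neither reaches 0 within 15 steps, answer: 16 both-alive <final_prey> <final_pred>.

Answer: 16 both-alive 1 3

Derivation:
Step 1: prey: 32+12-11=33; pred: 12+7-3=16
Step 2: prey: 33+13-15=31; pred: 16+10-4=22
Step 3: prey: 31+12-20=23; pred: 22+13-6=29
Step 4: prey: 23+9-20=12; pred: 29+13-8=34
Step 5: prey: 12+4-12=4; pred: 34+8-10=32
Step 6: prey: 4+1-3=2; pred: 32+2-9=25
Step 7: prey: 2+0-1=1; pred: 25+1-7=19
Step 8: prey: 1+0-0=1; pred: 19+0-5=14
Step 9: prey: 1+0-0=1; pred: 14+0-4=10
Step 10: prey: 1+0-0=1; pred: 10+0-3=7
Step 11: prey: 1+0-0=1; pred: 7+0-2=5
Step 12: prey: 1+0-0=1; pred: 5+0-1=4
Step 13: prey: 1+0-0=1; pred: 4+0-1=3
Step 14: prey: 1+0-0=1; pred: 3+0-0=3
Steps 15-15: state stable at prey=1, pred=3 (no change)
No extinction within 15 steps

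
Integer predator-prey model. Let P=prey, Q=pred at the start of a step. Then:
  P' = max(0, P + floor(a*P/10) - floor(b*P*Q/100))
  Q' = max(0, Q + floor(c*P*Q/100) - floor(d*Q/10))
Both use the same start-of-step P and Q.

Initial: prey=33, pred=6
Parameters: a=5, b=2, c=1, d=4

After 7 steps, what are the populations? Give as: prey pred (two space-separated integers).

Answer: 140 99

Derivation:
Step 1: prey: 33+16-3=46; pred: 6+1-2=5
Step 2: prey: 46+23-4=65; pred: 5+2-2=5
Step 3: prey: 65+32-6=91; pred: 5+3-2=6
Step 4: prey: 91+45-10=126; pred: 6+5-2=9
Step 5: prey: 126+63-22=167; pred: 9+11-3=17
Step 6: prey: 167+83-56=194; pred: 17+28-6=39
Step 7: prey: 194+97-151=140; pred: 39+75-15=99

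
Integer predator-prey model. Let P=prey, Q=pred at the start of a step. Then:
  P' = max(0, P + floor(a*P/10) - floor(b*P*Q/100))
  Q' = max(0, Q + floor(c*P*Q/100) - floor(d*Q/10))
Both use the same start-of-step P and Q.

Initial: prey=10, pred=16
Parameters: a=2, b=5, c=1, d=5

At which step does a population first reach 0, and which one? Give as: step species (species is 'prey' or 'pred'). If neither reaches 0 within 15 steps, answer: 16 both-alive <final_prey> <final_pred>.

Answer: 16 both-alive 3 1

Derivation:
Step 1: prey: 10+2-8=4; pred: 16+1-8=9
Step 2: prey: 4+0-1=3; pred: 9+0-4=5
Step 3: prey: 3+0-0=3; pred: 5+0-2=3
Step 4: prey: 3+0-0=3; pred: 3+0-1=2
Step 5: prey: 3+0-0=3; pred: 2+0-1=1
Step 6: prey: 3+0-0=3; pred: 1+0-0=1
Steps 7-15: state stable at prey=3, pred=1 (no change)
No extinction within 15 steps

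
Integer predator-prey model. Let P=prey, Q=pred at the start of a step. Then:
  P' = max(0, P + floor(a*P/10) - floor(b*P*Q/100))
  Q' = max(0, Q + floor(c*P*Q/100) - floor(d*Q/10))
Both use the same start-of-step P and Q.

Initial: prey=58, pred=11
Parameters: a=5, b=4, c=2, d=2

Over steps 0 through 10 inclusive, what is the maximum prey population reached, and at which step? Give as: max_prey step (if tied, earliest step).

Step 1: prey: 58+29-25=62; pred: 11+12-2=21
Step 2: prey: 62+31-52=41; pred: 21+26-4=43
Step 3: prey: 41+20-70=0; pred: 43+35-8=70
Step 4: prey: 0+0-0=0; pred: 70+0-14=56
Step 5: prey: 0+0-0=0; pred: 56+0-11=45
Step 6: prey: 0+0-0=0; pred: 45+0-9=36
Step 7: prey: 0+0-0=0; pred: 36+0-7=29
Step 8: prey: 0+0-0=0; pred: 29+0-5=24
Step 9: prey: 0+0-0=0; pred: 24+0-4=20
Step 10: prey: 0+0-0=0; pred: 20+0-4=16
Max prey = 62 at step 1

Answer: 62 1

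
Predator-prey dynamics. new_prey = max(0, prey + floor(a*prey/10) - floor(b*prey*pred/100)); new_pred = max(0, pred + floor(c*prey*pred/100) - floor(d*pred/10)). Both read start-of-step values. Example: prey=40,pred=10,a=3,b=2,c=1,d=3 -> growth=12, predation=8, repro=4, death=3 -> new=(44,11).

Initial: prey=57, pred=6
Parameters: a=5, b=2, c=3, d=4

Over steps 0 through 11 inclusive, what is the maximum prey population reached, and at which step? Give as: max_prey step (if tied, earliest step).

Step 1: prey: 57+28-6=79; pred: 6+10-2=14
Step 2: prey: 79+39-22=96; pred: 14+33-5=42
Step 3: prey: 96+48-80=64; pred: 42+120-16=146
Step 4: prey: 64+32-186=0; pred: 146+280-58=368
Step 5: prey: 0+0-0=0; pred: 368+0-147=221
Step 6: prey: 0+0-0=0; pred: 221+0-88=133
Step 7: prey: 0+0-0=0; pred: 133+0-53=80
Step 8: prey: 0+0-0=0; pred: 80+0-32=48
Step 9: prey: 0+0-0=0; pred: 48+0-19=29
Step 10: prey: 0+0-0=0; pred: 29+0-11=18
Step 11: prey: 0+0-0=0; pred: 18+0-7=11
Max prey = 96 at step 2

Answer: 96 2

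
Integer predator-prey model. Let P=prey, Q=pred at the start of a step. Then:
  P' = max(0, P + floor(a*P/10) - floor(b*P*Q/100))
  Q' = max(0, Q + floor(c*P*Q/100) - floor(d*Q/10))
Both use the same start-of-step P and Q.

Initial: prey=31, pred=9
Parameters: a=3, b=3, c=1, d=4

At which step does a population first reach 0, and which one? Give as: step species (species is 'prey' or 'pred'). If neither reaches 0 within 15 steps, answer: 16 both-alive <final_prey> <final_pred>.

Answer: 16 both-alive 28 17

Derivation:
Step 1: prey: 31+9-8=32; pred: 9+2-3=8
Step 2: prey: 32+9-7=34; pred: 8+2-3=7
Step 3: prey: 34+10-7=37; pred: 7+2-2=7
Step 4: prey: 37+11-7=41; pred: 7+2-2=7
Step 5: prey: 41+12-8=45; pred: 7+2-2=7
Step 6: prey: 45+13-9=49; pred: 7+3-2=8
Step 7: prey: 49+14-11=52; pred: 8+3-3=8
Step 8: prey: 52+15-12=55; pred: 8+4-3=9
Step 9: prey: 55+16-14=57; pred: 9+4-3=10
Step 10: prey: 57+17-17=57; pred: 10+5-4=11
Step 11: prey: 57+17-18=56; pred: 11+6-4=13
Step 12: prey: 56+16-21=51; pred: 13+7-5=15
Step 13: prey: 51+15-22=44; pred: 15+7-6=16
Step 14: prey: 44+13-21=36; pred: 16+7-6=17
Step 15: prey: 36+10-18=28; pred: 17+6-6=17
No extinction within 15 steps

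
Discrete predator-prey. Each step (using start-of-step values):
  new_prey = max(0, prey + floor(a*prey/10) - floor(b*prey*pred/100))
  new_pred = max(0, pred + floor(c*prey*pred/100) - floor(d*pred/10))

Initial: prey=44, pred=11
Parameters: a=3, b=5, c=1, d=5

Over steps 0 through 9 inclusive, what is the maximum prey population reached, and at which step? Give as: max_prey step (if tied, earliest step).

Step 1: prey: 44+13-24=33; pred: 11+4-5=10
Step 2: prey: 33+9-16=26; pred: 10+3-5=8
Step 3: prey: 26+7-10=23; pred: 8+2-4=6
Step 4: prey: 23+6-6=23; pred: 6+1-3=4
Step 5: prey: 23+6-4=25; pred: 4+0-2=2
Step 6: prey: 25+7-2=30; pred: 2+0-1=1
Step 7: prey: 30+9-1=38; pred: 1+0-0=1
Step 8: prey: 38+11-1=48; pred: 1+0-0=1
Step 9: prey: 48+14-2=60; pred: 1+0-0=1
Max prey = 60 at step 9

Answer: 60 9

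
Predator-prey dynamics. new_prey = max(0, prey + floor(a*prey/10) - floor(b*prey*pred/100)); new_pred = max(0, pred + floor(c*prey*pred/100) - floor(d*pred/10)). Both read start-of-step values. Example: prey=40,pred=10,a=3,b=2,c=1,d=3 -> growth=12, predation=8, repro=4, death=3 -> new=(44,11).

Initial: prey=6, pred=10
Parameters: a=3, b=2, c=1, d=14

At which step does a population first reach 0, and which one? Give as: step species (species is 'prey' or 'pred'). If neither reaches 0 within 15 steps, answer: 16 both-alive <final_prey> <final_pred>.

Answer: 1 pred

Derivation:
Step 1: prey: 6+1-1=6; pred: 10+0-14=0
First extinction: pred at step 1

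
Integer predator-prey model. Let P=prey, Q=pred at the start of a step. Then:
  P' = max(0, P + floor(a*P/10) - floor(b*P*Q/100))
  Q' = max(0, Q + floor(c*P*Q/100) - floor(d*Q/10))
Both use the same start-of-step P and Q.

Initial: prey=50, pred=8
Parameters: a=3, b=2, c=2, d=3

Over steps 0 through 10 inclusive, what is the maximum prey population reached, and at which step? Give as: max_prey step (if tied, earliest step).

Answer: 59 2

Derivation:
Step 1: prey: 50+15-8=57; pred: 8+8-2=14
Step 2: prey: 57+17-15=59; pred: 14+15-4=25
Step 3: prey: 59+17-29=47; pred: 25+29-7=47
Step 4: prey: 47+14-44=17; pred: 47+44-14=77
Step 5: prey: 17+5-26=0; pred: 77+26-23=80
Step 6: prey: 0+0-0=0; pred: 80+0-24=56
Step 7: prey: 0+0-0=0; pred: 56+0-16=40
Step 8: prey: 0+0-0=0; pred: 40+0-12=28
Step 9: prey: 0+0-0=0; pred: 28+0-8=20
Step 10: prey: 0+0-0=0; pred: 20+0-6=14
Max prey = 59 at step 2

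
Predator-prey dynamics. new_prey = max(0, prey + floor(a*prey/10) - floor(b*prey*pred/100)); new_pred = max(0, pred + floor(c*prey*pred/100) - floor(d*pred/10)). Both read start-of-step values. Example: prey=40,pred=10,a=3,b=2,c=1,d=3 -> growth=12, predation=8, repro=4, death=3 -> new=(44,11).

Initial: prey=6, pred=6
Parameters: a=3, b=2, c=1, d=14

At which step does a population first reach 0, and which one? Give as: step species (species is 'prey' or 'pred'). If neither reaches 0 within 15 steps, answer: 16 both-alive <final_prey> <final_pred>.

Step 1: prey: 6+1-0=7; pred: 6+0-8=0
First extinction: pred at step 1

Answer: 1 pred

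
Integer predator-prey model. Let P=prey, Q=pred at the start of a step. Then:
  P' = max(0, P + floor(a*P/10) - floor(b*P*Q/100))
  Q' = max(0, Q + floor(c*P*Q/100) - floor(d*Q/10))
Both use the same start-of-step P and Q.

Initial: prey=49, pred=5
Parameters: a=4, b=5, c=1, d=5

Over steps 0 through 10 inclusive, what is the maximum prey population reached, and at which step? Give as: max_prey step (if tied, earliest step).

Step 1: prey: 49+19-12=56; pred: 5+2-2=5
Step 2: prey: 56+22-14=64; pred: 5+2-2=5
Step 3: prey: 64+25-16=73; pred: 5+3-2=6
Step 4: prey: 73+29-21=81; pred: 6+4-3=7
Step 5: prey: 81+32-28=85; pred: 7+5-3=9
Step 6: prey: 85+34-38=81; pred: 9+7-4=12
Step 7: prey: 81+32-48=65; pred: 12+9-6=15
Step 8: prey: 65+26-48=43; pred: 15+9-7=17
Step 9: prey: 43+17-36=24; pred: 17+7-8=16
Step 10: prey: 24+9-19=14; pred: 16+3-8=11
Max prey = 85 at step 5

Answer: 85 5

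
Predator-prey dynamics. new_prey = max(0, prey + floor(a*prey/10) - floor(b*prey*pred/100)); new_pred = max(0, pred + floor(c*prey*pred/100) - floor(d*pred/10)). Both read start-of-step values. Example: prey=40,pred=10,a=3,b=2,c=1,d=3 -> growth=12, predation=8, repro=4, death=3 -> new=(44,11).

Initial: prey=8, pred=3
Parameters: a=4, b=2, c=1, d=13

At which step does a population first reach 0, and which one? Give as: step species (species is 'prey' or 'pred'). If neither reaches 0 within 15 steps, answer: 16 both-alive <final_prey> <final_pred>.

Answer: 1 pred

Derivation:
Step 1: prey: 8+3-0=11; pred: 3+0-3=0
First extinction: pred at step 1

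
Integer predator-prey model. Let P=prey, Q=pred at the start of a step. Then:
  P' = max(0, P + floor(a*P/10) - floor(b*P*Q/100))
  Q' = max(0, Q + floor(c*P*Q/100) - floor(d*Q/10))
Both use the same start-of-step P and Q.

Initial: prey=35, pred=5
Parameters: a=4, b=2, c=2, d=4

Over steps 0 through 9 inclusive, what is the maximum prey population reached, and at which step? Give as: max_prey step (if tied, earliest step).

Step 1: prey: 35+14-3=46; pred: 5+3-2=6
Step 2: prey: 46+18-5=59; pred: 6+5-2=9
Step 3: prey: 59+23-10=72; pred: 9+10-3=16
Step 4: prey: 72+28-23=77; pred: 16+23-6=33
Step 5: prey: 77+30-50=57; pred: 33+50-13=70
Step 6: prey: 57+22-79=0; pred: 70+79-28=121
Step 7: prey: 0+0-0=0; pred: 121+0-48=73
Step 8: prey: 0+0-0=0; pred: 73+0-29=44
Step 9: prey: 0+0-0=0; pred: 44+0-17=27
Max prey = 77 at step 4

Answer: 77 4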